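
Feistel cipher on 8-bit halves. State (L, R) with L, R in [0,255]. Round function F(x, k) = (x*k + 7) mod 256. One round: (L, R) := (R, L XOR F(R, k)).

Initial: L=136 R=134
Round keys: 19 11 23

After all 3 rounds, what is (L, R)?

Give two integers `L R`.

Round 1 (k=19): L=134 R=113
Round 2 (k=11): L=113 R=100
Round 3 (k=23): L=100 R=114

Answer: 100 114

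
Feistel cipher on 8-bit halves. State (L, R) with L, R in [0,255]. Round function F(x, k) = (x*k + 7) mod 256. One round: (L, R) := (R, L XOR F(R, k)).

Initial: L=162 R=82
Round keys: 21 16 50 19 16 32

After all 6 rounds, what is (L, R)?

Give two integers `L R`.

Round 1 (k=21): L=82 R=99
Round 2 (k=16): L=99 R=101
Round 3 (k=50): L=101 R=162
Round 4 (k=19): L=162 R=104
Round 5 (k=16): L=104 R=37
Round 6 (k=32): L=37 R=207

Answer: 37 207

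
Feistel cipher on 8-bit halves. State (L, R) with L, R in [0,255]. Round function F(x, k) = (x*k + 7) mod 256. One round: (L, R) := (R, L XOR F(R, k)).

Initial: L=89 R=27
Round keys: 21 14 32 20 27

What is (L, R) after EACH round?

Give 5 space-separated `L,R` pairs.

Answer: 27,103 103,178 178,32 32,53 53,190

Derivation:
Round 1 (k=21): L=27 R=103
Round 2 (k=14): L=103 R=178
Round 3 (k=32): L=178 R=32
Round 4 (k=20): L=32 R=53
Round 5 (k=27): L=53 R=190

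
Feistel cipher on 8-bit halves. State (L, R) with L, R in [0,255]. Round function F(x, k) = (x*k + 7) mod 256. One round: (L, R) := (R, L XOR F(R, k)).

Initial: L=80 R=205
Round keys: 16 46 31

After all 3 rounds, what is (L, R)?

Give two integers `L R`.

Round 1 (k=16): L=205 R=135
Round 2 (k=46): L=135 R=132
Round 3 (k=31): L=132 R=132

Answer: 132 132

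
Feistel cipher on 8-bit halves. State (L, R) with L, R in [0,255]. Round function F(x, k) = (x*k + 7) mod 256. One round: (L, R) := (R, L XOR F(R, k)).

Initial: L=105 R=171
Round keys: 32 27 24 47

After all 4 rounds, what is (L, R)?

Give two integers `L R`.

Answer: 249 148

Derivation:
Round 1 (k=32): L=171 R=14
Round 2 (k=27): L=14 R=42
Round 3 (k=24): L=42 R=249
Round 4 (k=47): L=249 R=148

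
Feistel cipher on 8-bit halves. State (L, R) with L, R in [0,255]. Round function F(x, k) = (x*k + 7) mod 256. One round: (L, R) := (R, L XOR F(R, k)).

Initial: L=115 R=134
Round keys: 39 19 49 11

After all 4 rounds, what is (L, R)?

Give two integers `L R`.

Round 1 (k=39): L=134 R=2
Round 2 (k=19): L=2 R=171
Round 3 (k=49): L=171 R=192
Round 4 (k=11): L=192 R=236

Answer: 192 236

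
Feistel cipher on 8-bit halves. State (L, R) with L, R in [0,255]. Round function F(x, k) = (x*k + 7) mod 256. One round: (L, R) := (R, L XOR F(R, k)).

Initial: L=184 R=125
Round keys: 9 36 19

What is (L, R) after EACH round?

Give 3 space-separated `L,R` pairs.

Answer: 125,212 212,170 170,113

Derivation:
Round 1 (k=9): L=125 R=212
Round 2 (k=36): L=212 R=170
Round 3 (k=19): L=170 R=113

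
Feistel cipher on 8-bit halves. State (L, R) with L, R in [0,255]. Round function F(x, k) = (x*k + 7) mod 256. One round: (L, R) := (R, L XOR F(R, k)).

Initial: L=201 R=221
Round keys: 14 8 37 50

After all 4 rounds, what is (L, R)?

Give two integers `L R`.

Answer: 125 11

Derivation:
Round 1 (k=14): L=221 R=212
Round 2 (k=8): L=212 R=122
Round 3 (k=37): L=122 R=125
Round 4 (k=50): L=125 R=11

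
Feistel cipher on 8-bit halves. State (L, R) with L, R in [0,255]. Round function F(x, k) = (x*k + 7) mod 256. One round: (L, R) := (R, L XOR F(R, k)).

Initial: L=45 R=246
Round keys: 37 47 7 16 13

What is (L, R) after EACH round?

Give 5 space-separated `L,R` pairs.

Answer: 246,184 184,57 57,46 46,222 222,99

Derivation:
Round 1 (k=37): L=246 R=184
Round 2 (k=47): L=184 R=57
Round 3 (k=7): L=57 R=46
Round 4 (k=16): L=46 R=222
Round 5 (k=13): L=222 R=99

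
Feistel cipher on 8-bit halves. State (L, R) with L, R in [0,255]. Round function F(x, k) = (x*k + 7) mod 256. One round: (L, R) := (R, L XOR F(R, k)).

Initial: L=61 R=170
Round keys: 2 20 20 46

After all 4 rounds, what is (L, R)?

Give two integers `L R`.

Answer: 205 136

Derivation:
Round 1 (k=2): L=170 R=102
Round 2 (k=20): L=102 R=85
Round 3 (k=20): L=85 R=205
Round 4 (k=46): L=205 R=136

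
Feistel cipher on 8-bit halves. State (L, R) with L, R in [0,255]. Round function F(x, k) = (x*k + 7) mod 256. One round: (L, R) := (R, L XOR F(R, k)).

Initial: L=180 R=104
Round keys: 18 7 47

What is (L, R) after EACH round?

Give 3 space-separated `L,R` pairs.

Round 1 (k=18): L=104 R=227
Round 2 (k=7): L=227 R=84
Round 3 (k=47): L=84 R=144

Answer: 104,227 227,84 84,144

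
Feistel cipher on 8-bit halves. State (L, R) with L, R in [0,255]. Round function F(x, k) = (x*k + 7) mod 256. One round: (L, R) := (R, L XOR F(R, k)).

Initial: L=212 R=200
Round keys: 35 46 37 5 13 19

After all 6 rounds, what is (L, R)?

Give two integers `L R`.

Round 1 (k=35): L=200 R=139
Round 2 (k=46): L=139 R=201
Round 3 (k=37): L=201 R=159
Round 4 (k=5): L=159 R=235
Round 5 (k=13): L=235 R=105
Round 6 (k=19): L=105 R=57

Answer: 105 57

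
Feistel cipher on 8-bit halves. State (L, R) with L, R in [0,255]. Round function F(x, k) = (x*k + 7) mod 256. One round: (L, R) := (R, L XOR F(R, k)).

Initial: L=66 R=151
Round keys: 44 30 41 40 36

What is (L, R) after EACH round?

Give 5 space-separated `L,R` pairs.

Answer: 151,185 185,34 34,192 192,37 37,251

Derivation:
Round 1 (k=44): L=151 R=185
Round 2 (k=30): L=185 R=34
Round 3 (k=41): L=34 R=192
Round 4 (k=40): L=192 R=37
Round 5 (k=36): L=37 R=251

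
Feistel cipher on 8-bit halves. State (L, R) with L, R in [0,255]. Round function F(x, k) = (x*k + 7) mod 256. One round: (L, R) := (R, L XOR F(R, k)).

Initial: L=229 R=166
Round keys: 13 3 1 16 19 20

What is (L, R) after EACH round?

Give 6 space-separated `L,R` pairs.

Answer: 166,144 144,17 17,136 136,150 150,161 161,13

Derivation:
Round 1 (k=13): L=166 R=144
Round 2 (k=3): L=144 R=17
Round 3 (k=1): L=17 R=136
Round 4 (k=16): L=136 R=150
Round 5 (k=19): L=150 R=161
Round 6 (k=20): L=161 R=13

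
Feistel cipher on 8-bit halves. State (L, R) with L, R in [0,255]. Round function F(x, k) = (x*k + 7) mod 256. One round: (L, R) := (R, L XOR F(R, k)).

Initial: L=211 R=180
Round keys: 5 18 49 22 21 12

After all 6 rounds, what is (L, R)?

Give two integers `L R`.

Answer: 181 179

Derivation:
Round 1 (k=5): L=180 R=88
Round 2 (k=18): L=88 R=131
Round 3 (k=49): L=131 R=66
Round 4 (k=22): L=66 R=48
Round 5 (k=21): L=48 R=181
Round 6 (k=12): L=181 R=179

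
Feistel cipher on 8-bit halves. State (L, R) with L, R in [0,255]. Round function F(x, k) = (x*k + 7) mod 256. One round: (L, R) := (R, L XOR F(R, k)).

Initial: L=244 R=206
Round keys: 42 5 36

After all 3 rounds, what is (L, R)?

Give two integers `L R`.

Round 1 (k=42): L=206 R=39
Round 2 (k=5): L=39 R=4
Round 3 (k=36): L=4 R=176

Answer: 4 176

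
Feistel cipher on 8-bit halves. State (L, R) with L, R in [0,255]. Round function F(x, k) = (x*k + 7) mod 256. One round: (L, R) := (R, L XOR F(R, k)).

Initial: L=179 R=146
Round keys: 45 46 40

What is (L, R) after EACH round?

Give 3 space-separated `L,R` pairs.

Round 1 (k=45): L=146 R=2
Round 2 (k=46): L=2 R=241
Round 3 (k=40): L=241 R=173

Answer: 146,2 2,241 241,173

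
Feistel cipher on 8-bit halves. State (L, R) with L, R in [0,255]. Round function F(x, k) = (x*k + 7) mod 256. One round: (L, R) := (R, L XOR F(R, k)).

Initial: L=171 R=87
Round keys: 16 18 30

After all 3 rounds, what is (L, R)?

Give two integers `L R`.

Answer: 40 107

Derivation:
Round 1 (k=16): L=87 R=220
Round 2 (k=18): L=220 R=40
Round 3 (k=30): L=40 R=107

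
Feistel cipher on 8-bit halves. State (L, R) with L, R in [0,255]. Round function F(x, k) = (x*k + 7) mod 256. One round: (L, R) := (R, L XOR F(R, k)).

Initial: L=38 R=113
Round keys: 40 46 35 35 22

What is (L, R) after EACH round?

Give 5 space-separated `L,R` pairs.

Answer: 113,137 137,212 212,138 138,49 49,183

Derivation:
Round 1 (k=40): L=113 R=137
Round 2 (k=46): L=137 R=212
Round 3 (k=35): L=212 R=138
Round 4 (k=35): L=138 R=49
Round 5 (k=22): L=49 R=183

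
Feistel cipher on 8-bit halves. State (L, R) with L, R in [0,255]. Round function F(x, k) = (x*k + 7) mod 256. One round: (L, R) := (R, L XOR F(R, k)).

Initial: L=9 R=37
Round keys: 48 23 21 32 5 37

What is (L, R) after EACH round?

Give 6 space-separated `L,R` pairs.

Round 1 (k=48): L=37 R=254
Round 2 (k=23): L=254 R=252
Round 3 (k=21): L=252 R=77
Round 4 (k=32): L=77 R=91
Round 5 (k=5): L=91 R=131
Round 6 (k=37): L=131 R=173

Answer: 37,254 254,252 252,77 77,91 91,131 131,173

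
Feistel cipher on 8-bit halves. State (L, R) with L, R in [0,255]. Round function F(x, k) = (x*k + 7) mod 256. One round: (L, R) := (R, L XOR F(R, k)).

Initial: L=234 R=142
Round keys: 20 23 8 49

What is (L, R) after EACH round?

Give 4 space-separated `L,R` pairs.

Answer: 142,245 245,132 132,210 210,189

Derivation:
Round 1 (k=20): L=142 R=245
Round 2 (k=23): L=245 R=132
Round 3 (k=8): L=132 R=210
Round 4 (k=49): L=210 R=189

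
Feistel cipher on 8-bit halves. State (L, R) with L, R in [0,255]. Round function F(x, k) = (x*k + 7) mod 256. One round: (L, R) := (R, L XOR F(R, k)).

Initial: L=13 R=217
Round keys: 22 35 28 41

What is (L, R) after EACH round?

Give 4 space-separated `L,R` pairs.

Round 1 (k=22): L=217 R=160
Round 2 (k=35): L=160 R=62
Round 3 (k=28): L=62 R=111
Round 4 (k=41): L=111 R=240

Answer: 217,160 160,62 62,111 111,240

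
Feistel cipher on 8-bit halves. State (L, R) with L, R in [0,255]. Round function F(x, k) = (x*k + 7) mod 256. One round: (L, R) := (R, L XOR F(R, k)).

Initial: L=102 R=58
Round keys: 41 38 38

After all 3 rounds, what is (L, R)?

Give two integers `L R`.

Answer: 11 158

Derivation:
Round 1 (k=41): L=58 R=55
Round 2 (k=38): L=55 R=11
Round 3 (k=38): L=11 R=158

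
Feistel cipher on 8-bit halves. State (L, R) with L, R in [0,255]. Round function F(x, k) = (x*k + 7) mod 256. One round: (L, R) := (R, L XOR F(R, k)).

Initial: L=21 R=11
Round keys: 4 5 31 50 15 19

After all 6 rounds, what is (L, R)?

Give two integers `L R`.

Answer: 131 155

Derivation:
Round 1 (k=4): L=11 R=38
Round 2 (k=5): L=38 R=206
Round 3 (k=31): L=206 R=223
Round 4 (k=50): L=223 R=91
Round 5 (k=15): L=91 R=131
Round 6 (k=19): L=131 R=155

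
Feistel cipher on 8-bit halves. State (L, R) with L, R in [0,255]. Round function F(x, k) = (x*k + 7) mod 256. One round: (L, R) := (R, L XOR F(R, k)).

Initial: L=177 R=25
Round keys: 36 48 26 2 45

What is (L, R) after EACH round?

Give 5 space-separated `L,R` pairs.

Round 1 (k=36): L=25 R=58
Round 2 (k=48): L=58 R=254
Round 3 (k=26): L=254 R=233
Round 4 (k=2): L=233 R=39
Round 5 (k=45): L=39 R=11

Answer: 25,58 58,254 254,233 233,39 39,11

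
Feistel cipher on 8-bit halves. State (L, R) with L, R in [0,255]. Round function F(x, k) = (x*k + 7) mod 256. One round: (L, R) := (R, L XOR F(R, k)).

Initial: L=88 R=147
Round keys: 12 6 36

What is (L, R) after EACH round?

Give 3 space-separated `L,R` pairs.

Answer: 147,179 179,170 170,92

Derivation:
Round 1 (k=12): L=147 R=179
Round 2 (k=6): L=179 R=170
Round 3 (k=36): L=170 R=92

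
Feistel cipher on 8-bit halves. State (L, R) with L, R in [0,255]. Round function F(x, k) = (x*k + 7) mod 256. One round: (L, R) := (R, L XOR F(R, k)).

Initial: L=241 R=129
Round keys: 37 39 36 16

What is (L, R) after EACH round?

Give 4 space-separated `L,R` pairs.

Round 1 (k=37): L=129 R=93
Round 2 (k=39): L=93 R=179
Round 3 (k=36): L=179 R=110
Round 4 (k=16): L=110 R=84

Answer: 129,93 93,179 179,110 110,84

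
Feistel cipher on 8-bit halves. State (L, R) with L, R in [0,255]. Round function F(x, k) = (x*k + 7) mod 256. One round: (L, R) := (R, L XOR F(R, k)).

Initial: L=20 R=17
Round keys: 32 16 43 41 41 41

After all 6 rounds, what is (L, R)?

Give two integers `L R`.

Round 1 (k=32): L=17 R=51
Round 2 (k=16): L=51 R=38
Round 3 (k=43): L=38 R=90
Round 4 (k=41): L=90 R=87
Round 5 (k=41): L=87 R=172
Round 6 (k=41): L=172 R=196

Answer: 172 196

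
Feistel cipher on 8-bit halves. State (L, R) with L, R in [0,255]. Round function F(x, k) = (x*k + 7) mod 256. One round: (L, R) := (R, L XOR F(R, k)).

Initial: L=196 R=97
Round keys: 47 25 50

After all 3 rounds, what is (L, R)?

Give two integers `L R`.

Answer: 168 197

Derivation:
Round 1 (k=47): L=97 R=18
Round 2 (k=25): L=18 R=168
Round 3 (k=50): L=168 R=197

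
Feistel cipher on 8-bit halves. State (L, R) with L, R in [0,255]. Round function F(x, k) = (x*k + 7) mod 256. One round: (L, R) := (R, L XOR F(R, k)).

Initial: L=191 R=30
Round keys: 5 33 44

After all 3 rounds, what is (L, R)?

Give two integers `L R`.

Round 1 (k=5): L=30 R=34
Round 2 (k=33): L=34 R=119
Round 3 (k=44): L=119 R=89

Answer: 119 89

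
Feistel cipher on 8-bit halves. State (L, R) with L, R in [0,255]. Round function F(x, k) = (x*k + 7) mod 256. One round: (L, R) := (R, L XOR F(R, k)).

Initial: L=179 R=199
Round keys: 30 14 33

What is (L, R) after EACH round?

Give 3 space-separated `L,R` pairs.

Round 1 (k=30): L=199 R=234
Round 2 (k=14): L=234 R=20
Round 3 (k=33): L=20 R=113

Answer: 199,234 234,20 20,113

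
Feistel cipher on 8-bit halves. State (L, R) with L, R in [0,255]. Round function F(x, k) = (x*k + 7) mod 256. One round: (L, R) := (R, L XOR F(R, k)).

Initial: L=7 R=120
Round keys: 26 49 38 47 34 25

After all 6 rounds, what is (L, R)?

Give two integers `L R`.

Round 1 (k=26): L=120 R=48
Round 2 (k=49): L=48 R=79
Round 3 (k=38): L=79 R=241
Round 4 (k=47): L=241 R=9
Round 5 (k=34): L=9 R=200
Round 6 (k=25): L=200 R=134

Answer: 200 134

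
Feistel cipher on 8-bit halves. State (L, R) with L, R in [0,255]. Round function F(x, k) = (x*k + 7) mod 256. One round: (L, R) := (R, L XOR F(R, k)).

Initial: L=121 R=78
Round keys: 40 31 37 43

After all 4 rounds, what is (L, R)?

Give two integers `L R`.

Round 1 (k=40): L=78 R=78
Round 2 (k=31): L=78 R=55
Round 3 (k=37): L=55 R=180
Round 4 (k=43): L=180 R=116

Answer: 180 116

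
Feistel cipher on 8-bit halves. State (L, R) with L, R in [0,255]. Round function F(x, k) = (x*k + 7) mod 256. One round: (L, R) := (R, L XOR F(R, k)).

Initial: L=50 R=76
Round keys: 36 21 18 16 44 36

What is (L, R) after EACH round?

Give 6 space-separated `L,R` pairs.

Answer: 76,133 133,188 188,186 186,27 27,17 17,112

Derivation:
Round 1 (k=36): L=76 R=133
Round 2 (k=21): L=133 R=188
Round 3 (k=18): L=188 R=186
Round 4 (k=16): L=186 R=27
Round 5 (k=44): L=27 R=17
Round 6 (k=36): L=17 R=112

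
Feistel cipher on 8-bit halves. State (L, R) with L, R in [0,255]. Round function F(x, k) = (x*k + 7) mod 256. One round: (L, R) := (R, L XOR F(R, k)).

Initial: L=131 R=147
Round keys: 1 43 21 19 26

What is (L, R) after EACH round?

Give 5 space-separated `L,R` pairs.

Round 1 (k=1): L=147 R=25
Round 2 (k=43): L=25 R=169
Round 3 (k=21): L=169 R=253
Round 4 (k=19): L=253 R=103
Round 5 (k=26): L=103 R=128

Answer: 147,25 25,169 169,253 253,103 103,128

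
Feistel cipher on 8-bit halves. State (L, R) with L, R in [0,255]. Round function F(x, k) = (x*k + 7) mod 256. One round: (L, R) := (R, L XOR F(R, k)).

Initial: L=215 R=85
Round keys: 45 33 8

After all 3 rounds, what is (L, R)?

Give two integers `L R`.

Round 1 (k=45): L=85 R=47
Round 2 (k=33): L=47 R=67
Round 3 (k=8): L=67 R=48

Answer: 67 48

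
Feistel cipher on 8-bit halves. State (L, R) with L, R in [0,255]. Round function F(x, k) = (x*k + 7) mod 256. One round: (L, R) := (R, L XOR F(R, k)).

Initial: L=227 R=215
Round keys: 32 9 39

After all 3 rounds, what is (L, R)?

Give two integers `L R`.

Round 1 (k=32): L=215 R=4
Round 2 (k=9): L=4 R=252
Round 3 (k=39): L=252 R=111

Answer: 252 111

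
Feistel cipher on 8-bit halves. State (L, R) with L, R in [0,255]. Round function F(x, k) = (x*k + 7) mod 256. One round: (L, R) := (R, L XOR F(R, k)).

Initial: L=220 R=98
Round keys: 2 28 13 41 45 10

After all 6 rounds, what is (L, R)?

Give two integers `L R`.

Answer: 165 26

Derivation:
Round 1 (k=2): L=98 R=23
Round 2 (k=28): L=23 R=233
Round 3 (k=13): L=233 R=203
Round 4 (k=41): L=203 R=99
Round 5 (k=45): L=99 R=165
Round 6 (k=10): L=165 R=26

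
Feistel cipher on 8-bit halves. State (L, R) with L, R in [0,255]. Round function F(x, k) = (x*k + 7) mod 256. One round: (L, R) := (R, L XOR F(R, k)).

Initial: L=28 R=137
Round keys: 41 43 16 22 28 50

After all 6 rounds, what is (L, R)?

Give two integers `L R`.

Answer: 88 36

Derivation:
Round 1 (k=41): L=137 R=228
Round 2 (k=43): L=228 R=218
Round 3 (k=16): L=218 R=67
Round 4 (k=22): L=67 R=19
Round 5 (k=28): L=19 R=88
Round 6 (k=50): L=88 R=36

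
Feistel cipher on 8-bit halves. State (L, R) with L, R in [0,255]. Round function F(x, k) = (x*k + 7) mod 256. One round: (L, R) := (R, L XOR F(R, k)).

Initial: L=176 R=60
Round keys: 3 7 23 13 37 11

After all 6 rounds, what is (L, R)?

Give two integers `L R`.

Round 1 (k=3): L=60 R=11
Round 2 (k=7): L=11 R=104
Round 3 (k=23): L=104 R=84
Round 4 (k=13): L=84 R=35
Round 5 (k=37): L=35 R=66
Round 6 (k=11): L=66 R=254

Answer: 66 254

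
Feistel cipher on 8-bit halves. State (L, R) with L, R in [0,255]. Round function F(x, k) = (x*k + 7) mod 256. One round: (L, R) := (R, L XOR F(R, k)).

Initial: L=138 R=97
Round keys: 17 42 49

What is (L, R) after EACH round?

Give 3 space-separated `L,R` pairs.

Round 1 (k=17): L=97 R=242
Round 2 (k=42): L=242 R=218
Round 3 (k=49): L=218 R=51

Answer: 97,242 242,218 218,51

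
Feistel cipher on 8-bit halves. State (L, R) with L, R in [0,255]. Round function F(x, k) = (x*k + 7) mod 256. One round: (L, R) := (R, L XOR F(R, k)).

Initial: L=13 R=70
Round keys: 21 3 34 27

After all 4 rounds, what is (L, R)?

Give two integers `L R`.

Answer: 145 75

Derivation:
Round 1 (k=21): L=70 R=200
Round 2 (k=3): L=200 R=25
Round 3 (k=34): L=25 R=145
Round 4 (k=27): L=145 R=75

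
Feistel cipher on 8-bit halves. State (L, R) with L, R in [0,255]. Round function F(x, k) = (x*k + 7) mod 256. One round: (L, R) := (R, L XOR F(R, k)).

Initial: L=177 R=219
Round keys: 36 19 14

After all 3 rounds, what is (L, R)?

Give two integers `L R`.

Answer: 150 89

Derivation:
Round 1 (k=36): L=219 R=98
Round 2 (k=19): L=98 R=150
Round 3 (k=14): L=150 R=89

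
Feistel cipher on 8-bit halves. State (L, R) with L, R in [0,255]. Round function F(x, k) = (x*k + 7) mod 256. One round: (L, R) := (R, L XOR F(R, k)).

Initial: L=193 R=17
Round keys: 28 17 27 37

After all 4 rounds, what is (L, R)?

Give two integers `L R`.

Answer: 109 144

Derivation:
Round 1 (k=28): L=17 R=34
Round 2 (k=17): L=34 R=88
Round 3 (k=27): L=88 R=109
Round 4 (k=37): L=109 R=144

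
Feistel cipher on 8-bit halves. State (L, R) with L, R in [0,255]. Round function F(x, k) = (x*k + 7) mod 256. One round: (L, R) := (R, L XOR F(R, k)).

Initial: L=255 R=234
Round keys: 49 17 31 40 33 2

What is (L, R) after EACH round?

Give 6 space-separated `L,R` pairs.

Answer: 234,46 46,255 255,198 198,8 8,201 201,145

Derivation:
Round 1 (k=49): L=234 R=46
Round 2 (k=17): L=46 R=255
Round 3 (k=31): L=255 R=198
Round 4 (k=40): L=198 R=8
Round 5 (k=33): L=8 R=201
Round 6 (k=2): L=201 R=145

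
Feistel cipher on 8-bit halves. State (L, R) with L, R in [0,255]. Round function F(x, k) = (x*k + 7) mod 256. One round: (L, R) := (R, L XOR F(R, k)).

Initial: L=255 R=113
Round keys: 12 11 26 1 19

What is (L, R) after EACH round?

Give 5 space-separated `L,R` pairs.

Answer: 113,172 172,26 26,7 7,20 20,132

Derivation:
Round 1 (k=12): L=113 R=172
Round 2 (k=11): L=172 R=26
Round 3 (k=26): L=26 R=7
Round 4 (k=1): L=7 R=20
Round 5 (k=19): L=20 R=132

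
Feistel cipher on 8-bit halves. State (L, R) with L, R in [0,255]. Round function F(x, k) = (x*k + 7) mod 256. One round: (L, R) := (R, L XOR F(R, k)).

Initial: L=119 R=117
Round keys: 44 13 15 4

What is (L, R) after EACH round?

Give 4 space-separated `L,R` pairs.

Round 1 (k=44): L=117 R=84
Round 2 (k=13): L=84 R=62
Round 3 (k=15): L=62 R=253
Round 4 (k=4): L=253 R=197

Answer: 117,84 84,62 62,253 253,197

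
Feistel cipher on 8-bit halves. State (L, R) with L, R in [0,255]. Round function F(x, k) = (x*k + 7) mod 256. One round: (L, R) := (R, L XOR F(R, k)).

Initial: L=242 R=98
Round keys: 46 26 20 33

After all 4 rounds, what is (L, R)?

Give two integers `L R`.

Answer: 146 250

Derivation:
Round 1 (k=46): L=98 R=81
Round 2 (k=26): L=81 R=35
Round 3 (k=20): L=35 R=146
Round 4 (k=33): L=146 R=250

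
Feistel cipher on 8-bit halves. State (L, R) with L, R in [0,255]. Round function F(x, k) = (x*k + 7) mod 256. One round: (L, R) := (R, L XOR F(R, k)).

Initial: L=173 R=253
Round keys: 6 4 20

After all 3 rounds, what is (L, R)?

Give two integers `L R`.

Answer: 154 87

Derivation:
Round 1 (k=6): L=253 R=88
Round 2 (k=4): L=88 R=154
Round 3 (k=20): L=154 R=87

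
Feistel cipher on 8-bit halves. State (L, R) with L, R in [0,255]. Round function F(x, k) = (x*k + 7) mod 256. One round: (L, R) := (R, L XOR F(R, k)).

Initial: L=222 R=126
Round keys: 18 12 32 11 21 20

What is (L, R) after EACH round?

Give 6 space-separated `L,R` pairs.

Answer: 126,61 61,157 157,154 154,56 56,5 5,83

Derivation:
Round 1 (k=18): L=126 R=61
Round 2 (k=12): L=61 R=157
Round 3 (k=32): L=157 R=154
Round 4 (k=11): L=154 R=56
Round 5 (k=21): L=56 R=5
Round 6 (k=20): L=5 R=83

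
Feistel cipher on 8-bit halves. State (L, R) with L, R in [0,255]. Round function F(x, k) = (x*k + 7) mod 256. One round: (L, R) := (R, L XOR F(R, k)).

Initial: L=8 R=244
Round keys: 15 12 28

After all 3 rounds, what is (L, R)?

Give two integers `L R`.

Answer: 191 176

Derivation:
Round 1 (k=15): L=244 R=91
Round 2 (k=12): L=91 R=191
Round 3 (k=28): L=191 R=176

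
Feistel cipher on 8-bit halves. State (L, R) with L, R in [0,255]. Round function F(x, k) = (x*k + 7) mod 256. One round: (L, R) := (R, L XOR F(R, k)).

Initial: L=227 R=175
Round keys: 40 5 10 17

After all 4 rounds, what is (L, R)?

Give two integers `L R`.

Answer: 163 198

Derivation:
Round 1 (k=40): L=175 R=188
Round 2 (k=5): L=188 R=28
Round 3 (k=10): L=28 R=163
Round 4 (k=17): L=163 R=198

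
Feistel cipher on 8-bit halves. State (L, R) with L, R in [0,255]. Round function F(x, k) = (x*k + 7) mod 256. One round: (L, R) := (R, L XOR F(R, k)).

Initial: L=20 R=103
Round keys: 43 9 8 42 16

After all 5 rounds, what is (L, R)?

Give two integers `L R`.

Answer: 141 144

Derivation:
Round 1 (k=43): L=103 R=64
Round 2 (k=9): L=64 R=32
Round 3 (k=8): L=32 R=71
Round 4 (k=42): L=71 R=141
Round 5 (k=16): L=141 R=144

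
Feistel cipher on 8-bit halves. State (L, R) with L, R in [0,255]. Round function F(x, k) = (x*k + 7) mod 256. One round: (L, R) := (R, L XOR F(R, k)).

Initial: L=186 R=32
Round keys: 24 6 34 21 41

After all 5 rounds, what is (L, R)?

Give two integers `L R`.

Round 1 (k=24): L=32 R=189
Round 2 (k=6): L=189 R=85
Round 3 (k=34): L=85 R=236
Round 4 (k=21): L=236 R=54
Round 5 (k=41): L=54 R=65

Answer: 54 65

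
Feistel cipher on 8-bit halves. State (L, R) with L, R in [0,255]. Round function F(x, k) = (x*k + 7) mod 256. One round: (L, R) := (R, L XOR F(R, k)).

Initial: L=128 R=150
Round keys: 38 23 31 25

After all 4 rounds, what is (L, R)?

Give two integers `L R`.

Round 1 (k=38): L=150 R=203
Round 2 (k=23): L=203 R=210
Round 3 (k=31): L=210 R=190
Round 4 (k=25): L=190 R=71

Answer: 190 71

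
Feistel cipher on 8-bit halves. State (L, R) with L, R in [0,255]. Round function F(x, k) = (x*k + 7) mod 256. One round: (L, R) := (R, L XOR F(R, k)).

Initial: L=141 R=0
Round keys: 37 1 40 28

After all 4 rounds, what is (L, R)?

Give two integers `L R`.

Answer: 37 130

Derivation:
Round 1 (k=37): L=0 R=138
Round 2 (k=1): L=138 R=145
Round 3 (k=40): L=145 R=37
Round 4 (k=28): L=37 R=130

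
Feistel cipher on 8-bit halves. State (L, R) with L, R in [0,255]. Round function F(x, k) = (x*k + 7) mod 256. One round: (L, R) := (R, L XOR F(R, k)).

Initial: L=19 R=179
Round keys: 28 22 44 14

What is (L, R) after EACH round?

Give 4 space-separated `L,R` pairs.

Round 1 (k=28): L=179 R=136
Round 2 (k=22): L=136 R=4
Round 3 (k=44): L=4 R=63
Round 4 (k=14): L=63 R=125

Answer: 179,136 136,4 4,63 63,125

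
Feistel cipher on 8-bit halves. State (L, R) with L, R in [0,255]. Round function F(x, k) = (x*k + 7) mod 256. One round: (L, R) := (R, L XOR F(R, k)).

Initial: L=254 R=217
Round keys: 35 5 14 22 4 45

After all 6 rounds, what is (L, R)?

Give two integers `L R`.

Answer: 12 8

Derivation:
Round 1 (k=35): L=217 R=76
Round 2 (k=5): L=76 R=90
Round 3 (k=14): L=90 R=191
Round 4 (k=22): L=191 R=43
Round 5 (k=4): L=43 R=12
Round 6 (k=45): L=12 R=8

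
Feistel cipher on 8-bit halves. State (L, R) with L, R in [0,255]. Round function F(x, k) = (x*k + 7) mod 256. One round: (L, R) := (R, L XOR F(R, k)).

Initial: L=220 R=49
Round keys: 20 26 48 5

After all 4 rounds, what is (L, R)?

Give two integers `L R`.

Answer: 64 203

Derivation:
Round 1 (k=20): L=49 R=7
Round 2 (k=26): L=7 R=140
Round 3 (k=48): L=140 R=64
Round 4 (k=5): L=64 R=203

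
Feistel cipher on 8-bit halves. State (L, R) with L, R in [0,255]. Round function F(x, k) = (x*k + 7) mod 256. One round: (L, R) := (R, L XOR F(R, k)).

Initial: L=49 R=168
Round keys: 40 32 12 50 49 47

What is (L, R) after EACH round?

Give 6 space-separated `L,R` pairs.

Answer: 168,118 118,111 111,77 77,126 126,104 104,97

Derivation:
Round 1 (k=40): L=168 R=118
Round 2 (k=32): L=118 R=111
Round 3 (k=12): L=111 R=77
Round 4 (k=50): L=77 R=126
Round 5 (k=49): L=126 R=104
Round 6 (k=47): L=104 R=97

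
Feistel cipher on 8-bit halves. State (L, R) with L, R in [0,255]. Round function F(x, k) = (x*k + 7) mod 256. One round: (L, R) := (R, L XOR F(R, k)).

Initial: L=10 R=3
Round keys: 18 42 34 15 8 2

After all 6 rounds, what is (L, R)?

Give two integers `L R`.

Answer: 59 0

Derivation:
Round 1 (k=18): L=3 R=55
Round 2 (k=42): L=55 R=14
Round 3 (k=34): L=14 R=212
Round 4 (k=15): L=212 R=125
Round 5 (k=8): L=125 R=59
Round 6 (k=2): L=59 R=0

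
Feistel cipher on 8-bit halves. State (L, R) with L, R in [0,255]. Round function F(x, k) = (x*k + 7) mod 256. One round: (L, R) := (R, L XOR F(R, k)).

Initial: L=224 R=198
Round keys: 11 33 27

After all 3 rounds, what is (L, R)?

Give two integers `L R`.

Answer: 86 112

Derivation:
Round 1 (k=11): L=198 R=105
Round 2 (k=33): L=105 R=86
Round 3 (k=27): L=86 R=112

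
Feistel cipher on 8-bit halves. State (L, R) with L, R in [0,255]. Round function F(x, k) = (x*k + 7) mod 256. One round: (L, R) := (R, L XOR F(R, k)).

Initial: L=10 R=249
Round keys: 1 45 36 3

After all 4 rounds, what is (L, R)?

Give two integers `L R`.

Round 1 (k=1): L=249 R=10
Round 2 (k=45): L=10 R=48
Round 3 (k=36): L=48 R=205
Round 4 (k=3): L=205 R=94

Answer: 205 94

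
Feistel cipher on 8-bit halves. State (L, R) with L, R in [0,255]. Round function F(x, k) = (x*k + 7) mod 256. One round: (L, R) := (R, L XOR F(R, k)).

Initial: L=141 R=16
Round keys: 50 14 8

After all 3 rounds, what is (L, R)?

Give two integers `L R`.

Round 1 (k=50): L=16 R=170
Round 2 (k=14): L=170 R=67
Round 3 (k=8): L=67 R=181

Answer: 67 181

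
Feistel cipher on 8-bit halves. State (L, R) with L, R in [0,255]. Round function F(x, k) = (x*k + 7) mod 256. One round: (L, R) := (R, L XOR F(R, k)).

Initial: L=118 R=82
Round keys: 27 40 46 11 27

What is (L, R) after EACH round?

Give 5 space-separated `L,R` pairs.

Answer: 82,219 219,109 109,70 70,100 100,213

Derivation:
Round 1 (k=27): L=82 R=219
Round 2 (k=40): L=219 R=109
Round 3 (k=46): L=109 R=70
Round 4 (k=11): L=70 R=100
Round 5 (k=27): L=100 R=213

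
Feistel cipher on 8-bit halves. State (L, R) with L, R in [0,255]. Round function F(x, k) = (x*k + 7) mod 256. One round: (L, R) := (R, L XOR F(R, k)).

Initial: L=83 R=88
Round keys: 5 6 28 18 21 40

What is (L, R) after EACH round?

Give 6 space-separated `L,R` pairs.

Answer: 88,236 236,215 215,103 103,146 146,102 102,101

Derivation:
Round 1 (k=5): L=88 R=236
Round 2 (k=6): L=236 R=215
Round 3 (k=28): L=215 R=103
Round 4 (k=18): L=103 R=146
Round 5 (k=21): L=146 R=102
Round 6 (k=40): L=102 R=101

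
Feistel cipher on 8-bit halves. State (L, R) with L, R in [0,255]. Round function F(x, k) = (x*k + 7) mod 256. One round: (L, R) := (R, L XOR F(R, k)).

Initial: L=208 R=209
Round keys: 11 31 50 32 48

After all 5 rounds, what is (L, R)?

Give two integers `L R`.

Round 1 (k=11): L=209 R=210
Round 2 (k=31): L=210 R=164
Round 3 (k=50): L=164 R=221
Round 4 (k=32): L=221 R=3
Round 5 (k=48): L=3 R=74

Answer: 3 74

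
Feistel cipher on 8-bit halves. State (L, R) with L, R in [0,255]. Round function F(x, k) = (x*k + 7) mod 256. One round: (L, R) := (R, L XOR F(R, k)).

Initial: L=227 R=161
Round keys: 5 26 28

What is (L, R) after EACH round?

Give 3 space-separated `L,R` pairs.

Round 1 (k=5): L=161 R=207
Round 2 (k=26): L=207 R=172
Round 3 (k=28): L=172 R=24

Answer: 161,207 207,172 172,24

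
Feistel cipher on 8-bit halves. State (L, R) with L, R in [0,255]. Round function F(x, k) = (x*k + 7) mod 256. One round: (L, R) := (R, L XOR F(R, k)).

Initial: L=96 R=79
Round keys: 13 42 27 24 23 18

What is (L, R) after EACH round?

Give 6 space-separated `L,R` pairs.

Round 1 (k=13): L=79 R=106
Round 2 (k=42): L=106 R=36
Round 3 (k=27): L=36 R=185
Round 4 (k=24): L=185 R=123
Round 5 (k=23): L=123 R=173
Round 6 (k=18): L=173 R=74

Answer: 79,106 106,36 36,185 185,123 123,173 173,74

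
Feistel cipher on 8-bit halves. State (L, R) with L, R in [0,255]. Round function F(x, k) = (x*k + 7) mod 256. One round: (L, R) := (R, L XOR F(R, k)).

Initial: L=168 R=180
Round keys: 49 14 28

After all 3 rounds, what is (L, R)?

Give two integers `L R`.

Round 1 (k=49): L=180 R=211
Round 2 (k=14): L=211 R=37
Round 3 (k=28): L=37 R=192

Answer: 37 192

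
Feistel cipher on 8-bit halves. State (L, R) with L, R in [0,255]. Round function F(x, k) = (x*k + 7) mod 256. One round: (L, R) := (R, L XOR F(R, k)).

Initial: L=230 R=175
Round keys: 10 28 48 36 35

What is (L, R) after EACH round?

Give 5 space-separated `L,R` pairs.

Round 1 (k=10): L=175 R=59
Round 2 (k=28): L=59 R=212
Round 3 (k=48): L=212 R=252
Round 4 (k=36): L=252 R=163
Round 5 (k=35): L=163 R=172

Answer: 175,59 59,212 212,252 252,163 163,172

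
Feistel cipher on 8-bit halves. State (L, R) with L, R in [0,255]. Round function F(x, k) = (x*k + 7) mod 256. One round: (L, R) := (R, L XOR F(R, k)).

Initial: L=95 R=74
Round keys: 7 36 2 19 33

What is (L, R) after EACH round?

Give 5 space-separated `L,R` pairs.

Round 1 (k=7): L=74 R=82
Round 2 (k=36): L=82 R=197
Round 3 (k=2): L=197 R=195
Round 4 (k=19): L=195 R=69
Round 5 (k=33): L=69 R=47

Answer: 74,82 82,197 197,195 195,69 69,47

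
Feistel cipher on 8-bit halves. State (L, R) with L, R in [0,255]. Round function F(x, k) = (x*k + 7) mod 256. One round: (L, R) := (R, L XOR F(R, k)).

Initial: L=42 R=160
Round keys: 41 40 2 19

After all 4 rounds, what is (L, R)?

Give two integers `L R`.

Round 1 (k=41): L=160 R=141
Round 2 (k=40): L=141 R=175
Round 3 (k=2): L=175 R=232
Round 4 (k=19): L=232 R=144

Answer: 232 144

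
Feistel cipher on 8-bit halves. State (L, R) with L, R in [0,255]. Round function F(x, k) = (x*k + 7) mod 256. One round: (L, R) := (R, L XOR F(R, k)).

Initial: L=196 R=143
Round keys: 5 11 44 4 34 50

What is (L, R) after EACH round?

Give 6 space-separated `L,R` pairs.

Answer: 143,22 22,118 118,89 89,29 29,184 184,234

Derivation:
Round 1 (k=5): L=143 R=22
Round 2 (k=11): L=22 R=118
Round 3 (k=44): L=118 R=89
Round 4 (k=4): L=89 R=29
Round 5 (k=34): L=29 R=184
Round 6 (k=50): L=184 R=234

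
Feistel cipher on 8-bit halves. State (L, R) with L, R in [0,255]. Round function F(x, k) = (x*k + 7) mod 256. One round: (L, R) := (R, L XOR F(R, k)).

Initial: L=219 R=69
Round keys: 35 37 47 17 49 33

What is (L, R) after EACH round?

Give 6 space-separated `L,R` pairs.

Round 1 (k=35): L=69 R=173
Round 2 (k=37): L=173 R=77
Round 3 (k=47): L=77 R=135
Round 4 (k=17): L=135 R=179
Round 5 (k=49): L=179 R=205
Round 6 (k=33): L=205 R=199

Answer: 69,173 173,77 77,135 135,179 179,205 205,199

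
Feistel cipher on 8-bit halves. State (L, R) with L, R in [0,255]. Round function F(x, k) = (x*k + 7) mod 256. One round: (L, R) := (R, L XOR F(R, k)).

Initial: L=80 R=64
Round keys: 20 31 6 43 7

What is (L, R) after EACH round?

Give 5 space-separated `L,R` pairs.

Answer: 64,87 87,208 208,176 176,71 71,72

Derivation:
Round 1 (k=20): L=64 R=87
Round 2 (k=31): L=87 R=208
Round 3 (k=6): L=208 R=176
Round 4 (k=43): L=176 R=71
Round 5 (k=7): L=71 R=72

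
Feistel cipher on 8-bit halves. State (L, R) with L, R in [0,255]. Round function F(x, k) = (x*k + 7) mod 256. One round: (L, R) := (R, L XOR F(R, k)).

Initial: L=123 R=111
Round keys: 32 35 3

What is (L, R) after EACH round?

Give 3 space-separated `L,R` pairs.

Answer: 111,156 156,52 52,63

Derivation:
Round 1 (k=32): L=111 R=156
Round 2 (k=35): L=156 R=52
Round 3 (k=3): L=52 R=63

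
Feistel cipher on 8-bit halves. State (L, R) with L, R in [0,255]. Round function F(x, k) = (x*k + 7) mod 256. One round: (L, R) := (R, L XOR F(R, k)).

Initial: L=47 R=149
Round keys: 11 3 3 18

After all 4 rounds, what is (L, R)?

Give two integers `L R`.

Answer: 101 126

Derivation:
Round 1 (k=11): L=149 R=65
Round 2 (k=3): L=65 R=95
Round 3 (k=3): L=95 R=101
Round 4 (k=18): L=101 R=126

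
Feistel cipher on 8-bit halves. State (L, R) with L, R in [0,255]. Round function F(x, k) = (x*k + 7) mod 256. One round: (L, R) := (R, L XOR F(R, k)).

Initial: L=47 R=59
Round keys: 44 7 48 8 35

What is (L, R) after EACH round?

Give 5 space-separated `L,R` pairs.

Round 1 (k=44): L=59 R=4
Round 2 (k=7): L=4 R=24
Round 3 (k=48): L=24 R=131
Round 4 (k=8): L=131 R=7
Round 5 (k=35): L=7 R=127

Answer: 59,4 4,24 24,131 131,7 7,127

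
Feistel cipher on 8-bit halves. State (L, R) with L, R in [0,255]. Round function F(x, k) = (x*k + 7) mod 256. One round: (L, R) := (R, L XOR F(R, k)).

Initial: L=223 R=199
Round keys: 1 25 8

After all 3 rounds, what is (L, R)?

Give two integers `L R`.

Round 1 (k=1): L=199 R=17
Round 2 (k=25): L=17 R=119
Round 3 (k=8): L=119 R=174

Answer: 119 174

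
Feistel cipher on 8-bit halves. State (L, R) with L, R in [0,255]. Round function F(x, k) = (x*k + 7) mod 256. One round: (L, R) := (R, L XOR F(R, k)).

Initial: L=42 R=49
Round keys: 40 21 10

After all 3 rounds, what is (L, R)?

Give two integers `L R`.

Round 1 (k=40): L=49 R=133
Round 2 (k=21): L=133 R=193
Round 3 (k=10): L=193 R=20

Answer: 193 20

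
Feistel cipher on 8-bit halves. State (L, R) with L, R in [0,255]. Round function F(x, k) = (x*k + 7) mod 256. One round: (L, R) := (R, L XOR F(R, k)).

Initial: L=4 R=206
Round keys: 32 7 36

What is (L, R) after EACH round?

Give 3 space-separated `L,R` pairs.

Round 1 (k=32): L=206 R=195
Round 2 (k=7): L=195 R=146
Round 3 (k=36): L=146 R=76

Answer: 206,195 195,146 146,76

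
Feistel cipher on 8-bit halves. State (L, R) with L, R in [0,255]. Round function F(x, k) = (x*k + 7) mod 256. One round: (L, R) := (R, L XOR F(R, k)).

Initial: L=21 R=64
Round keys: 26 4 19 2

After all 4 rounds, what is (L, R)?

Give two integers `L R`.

Answer: 182 124

Derivation:
Round 1 (k=26): L=64 R=146
Round 2 (k=4): L=146 R=15
Round 3 (k=19): L=15 R=182
Round 4 (k=2): L=182 R=124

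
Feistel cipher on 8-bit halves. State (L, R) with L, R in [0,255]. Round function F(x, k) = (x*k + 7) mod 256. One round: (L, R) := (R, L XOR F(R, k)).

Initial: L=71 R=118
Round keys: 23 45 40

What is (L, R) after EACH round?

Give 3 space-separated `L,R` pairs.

Answer: 118,230 230,3 3,153

Derivation:
Round 1 (k=23): L=118 R=230
Round 2 (k=45): L=230 R=3
Round 3 (k=40): L=3 R=153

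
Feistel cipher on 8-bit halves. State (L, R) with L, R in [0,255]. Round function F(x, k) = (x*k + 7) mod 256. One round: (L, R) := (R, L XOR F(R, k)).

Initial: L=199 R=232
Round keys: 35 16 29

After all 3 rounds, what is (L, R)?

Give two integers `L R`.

Round 1 (k=35): L=232 R=120
Round 2 (k=16): L=120 R=111
Round 3 (k=29): L=111 R=226

Answer: 111 226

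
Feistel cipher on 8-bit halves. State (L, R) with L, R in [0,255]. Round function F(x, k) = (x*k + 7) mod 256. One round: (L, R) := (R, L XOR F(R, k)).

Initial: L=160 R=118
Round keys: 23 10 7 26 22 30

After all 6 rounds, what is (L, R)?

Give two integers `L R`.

Answer: 242 21

Derivation:
Round 1 (k=23): L=118 R=1
Round 2 (k=10): L=1 R=103
Round 3 (k=7): L=103 R=217
Round 4 (k=26): L=217 R=118
Round 5 (k=22): L=118 R=242
Round 6 (k=30): L=242 R=21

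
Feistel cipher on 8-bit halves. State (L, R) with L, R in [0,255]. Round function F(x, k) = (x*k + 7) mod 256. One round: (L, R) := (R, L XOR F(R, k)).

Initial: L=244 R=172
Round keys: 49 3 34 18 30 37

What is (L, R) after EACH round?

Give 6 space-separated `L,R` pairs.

Round 1 (k=49): L=172 R=7
Round 2 (k=3): L=7 R=176
Round 3 (k=34): L=176 R=96
Round 4 (k=18): L=96 R=119
Round 5 (k=30): L=119 R=153
Round 6 (k=37): L=153 R=83

Answer: 172,7 7,176 176,96 96,119 119,153 153,83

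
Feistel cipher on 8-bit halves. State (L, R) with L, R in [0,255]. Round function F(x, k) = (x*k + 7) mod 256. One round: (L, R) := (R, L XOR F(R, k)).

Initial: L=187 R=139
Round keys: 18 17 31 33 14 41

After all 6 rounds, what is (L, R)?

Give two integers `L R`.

Round 1 (k=18): L=139 R=118
Round 2 (k=17): L=118 R=86
Round 3 (k=31): L=86 R=7
Round 4 (k=33): L=7 R=184
Round 5 (k=14): L=184 R=16
Round 6 (k=41): L=16 R=47

Answer: 16 47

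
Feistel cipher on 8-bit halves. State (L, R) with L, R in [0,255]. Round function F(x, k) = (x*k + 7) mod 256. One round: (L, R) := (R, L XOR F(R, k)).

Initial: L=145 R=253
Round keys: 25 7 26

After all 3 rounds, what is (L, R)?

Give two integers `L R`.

Answer: 191 64

Derivation:
Round 1 (k=25): L=253 R=45
Round 2 (k=7): L=45 R=191
Round 3 (k=26): L=191 R=64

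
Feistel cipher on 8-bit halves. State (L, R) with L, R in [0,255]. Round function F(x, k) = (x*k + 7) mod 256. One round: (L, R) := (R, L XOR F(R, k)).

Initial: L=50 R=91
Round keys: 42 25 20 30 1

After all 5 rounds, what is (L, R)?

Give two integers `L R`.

Answer: 194 133

Derivation:
Round 1 (k=42): L=91 R=199
Round 2 (k=25): L=199 R=45
Round 3 (k=20): L=45 R=76
Round 4 (k=30): L=76 R=194
Round 5 (k=1): L=194 R=133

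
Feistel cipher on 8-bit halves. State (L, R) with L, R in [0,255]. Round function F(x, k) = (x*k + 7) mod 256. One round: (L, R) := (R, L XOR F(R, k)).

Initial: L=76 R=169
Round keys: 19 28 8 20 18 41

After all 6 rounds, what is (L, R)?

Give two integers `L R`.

Answer: 120 226

Derivation:
Round 1 (k=19): L=169 R=222
Round 2 (k=28): L=222 R=230
Round 3 (k=8): L=230 R=233
Round 4 (k=20): L=233 R=221
Round 5 (k=18): L=221 R=120
Round 6 (k=41): L=120 R=226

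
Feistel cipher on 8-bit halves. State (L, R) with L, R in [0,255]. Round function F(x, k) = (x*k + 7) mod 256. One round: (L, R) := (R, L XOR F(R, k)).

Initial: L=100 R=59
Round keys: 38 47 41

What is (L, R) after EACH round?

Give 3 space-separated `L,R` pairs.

Round 1 (k=38): L=59 R=173
Round 2 (k=47): L=173 R=241
Round 3 (k=41): L=241 R=13

Answer: 59,173 173,241 241,13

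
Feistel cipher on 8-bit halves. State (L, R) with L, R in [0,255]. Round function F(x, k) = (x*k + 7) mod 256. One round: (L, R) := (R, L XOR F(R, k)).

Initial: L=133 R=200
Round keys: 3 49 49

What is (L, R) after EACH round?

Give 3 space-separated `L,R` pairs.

Round 1 (k=3): L=200 R=218
Round 2 (k=49): L=218 R=9
Round 3 (k=49): L=9 R=26

Answer: 200,218 218,9 9,26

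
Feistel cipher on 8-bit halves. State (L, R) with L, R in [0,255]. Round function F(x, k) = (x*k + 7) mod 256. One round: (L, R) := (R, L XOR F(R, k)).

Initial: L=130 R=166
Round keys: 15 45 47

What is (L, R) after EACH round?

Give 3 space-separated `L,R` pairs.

Answer: 166,67 67,104 104,92

Derivation:
Round 1 (k=15): L=166 R=67
Round 2 (k=45): L=67 R=104
Round 3 (k=47): L=104 R=92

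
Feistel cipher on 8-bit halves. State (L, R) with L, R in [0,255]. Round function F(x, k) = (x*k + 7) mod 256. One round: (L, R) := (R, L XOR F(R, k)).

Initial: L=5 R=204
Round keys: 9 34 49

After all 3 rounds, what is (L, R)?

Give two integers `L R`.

Round 1 (k=9): L=204 R=54
Round 2 (k=34): L=54 R=255
Round 3 (k=49): L=255 R=224

Answer: 255 224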